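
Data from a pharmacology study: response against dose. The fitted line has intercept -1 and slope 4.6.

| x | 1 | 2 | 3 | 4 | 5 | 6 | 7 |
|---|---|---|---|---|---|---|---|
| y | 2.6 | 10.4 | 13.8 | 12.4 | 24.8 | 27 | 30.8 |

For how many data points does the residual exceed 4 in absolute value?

1

x=1: ŷ = -1 + 4.6·1 = 3.6; r = 2.6 − 3.6 = -1
x=2: ŷ = -1 + 4.6·2 = 8.2; r = 10.4 − 8.2 = 2.2
x=3: ŷ = -1 + 4.6·3 = 12.8; r = 13.8 − 12.8 = 1
x=4: ŷ = -1 + 4.6·4 = 17.4; r = 12.4 − 17.4 = -5
x=5: ŷ = -1 + 4.6·5 = 22; r = 24.8 − 22 = 2.8
x=6: ŷ = -1 + 4.6·6 = 26.6; r = 27 − 26.6 = 0.4
x=7: ŷ = -1 + 4.6·7 = 31.2; r = 30.8 − 31.2 = -0.4
|r| > 4: x=4 (|r|=5) → 1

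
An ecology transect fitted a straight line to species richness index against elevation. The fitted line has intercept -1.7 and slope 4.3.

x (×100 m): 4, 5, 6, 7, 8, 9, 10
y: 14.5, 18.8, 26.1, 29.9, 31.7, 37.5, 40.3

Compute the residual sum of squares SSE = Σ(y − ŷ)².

x=4: ŷ = -1.7 + 4.3·4 = 15.5; r = 14.5 − 15.5 = -1
x=5: ŷ = -1.7 + 4.3·5 = 19.8; r = 18.8 − 19.8 = -1
x=6: ŷ = -1.7 + 4.3·6 = 24.1; r = 26.1 − 24.1 = 2
x=7: ŷ = -1.7 + 4.3·7 = 28.4; r = 29.9 − 28.4 = 1.5
x=8: ŷ = -1.7 + 4.3·8 = 32.7; r = 31.7 − 32.7 = -1
x=9: ŷ = -1.7 + 4.3·9 = 37; r = 37.5 − 37 = 0.5
x=10: ŷ = -1.7 + 4.3·10 = 41.3; r = 40.3 − 41.3 = -1
SSE = 1 + 1 + 4 + 2.25 + 1 + 0.25 + 1 = 10.5

SSE = 10.5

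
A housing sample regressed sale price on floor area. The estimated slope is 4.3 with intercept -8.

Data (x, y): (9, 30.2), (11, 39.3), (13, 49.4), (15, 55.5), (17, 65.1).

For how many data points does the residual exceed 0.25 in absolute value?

3

x=9: ŷ = -8 + 4.3·9 = 30.7; e = 30.2 − 30.7 = -0.5
x=11: ŷ = -8 + 4.3·11 = 39.3; e = 39.3 − 39.3 = 0
x=13: ŷ = -8 + 4.3·13 = 47.9; e = 49.4 − 47.9 = 1.5
x=15: ŷ = -8 + 4.3·15 = 56.5; e = 55.5 − 56.5 = -1
x=17: ŷ = -8 + 4.3·17 = 65.1; e = 65.1 − 65.1 = 0
|e| > 0.25: x=9 (|e|=0.5), x=13 (|e|=1.5), x=15 (|e|=1) → 3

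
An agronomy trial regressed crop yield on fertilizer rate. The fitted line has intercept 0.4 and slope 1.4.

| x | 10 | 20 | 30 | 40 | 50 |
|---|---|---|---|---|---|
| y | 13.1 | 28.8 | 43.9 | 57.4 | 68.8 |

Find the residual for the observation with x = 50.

r = -1.6

ŷ = 0.4 + 1.4·50 = 70.4
r = 68.8 − 70.4 = -1.6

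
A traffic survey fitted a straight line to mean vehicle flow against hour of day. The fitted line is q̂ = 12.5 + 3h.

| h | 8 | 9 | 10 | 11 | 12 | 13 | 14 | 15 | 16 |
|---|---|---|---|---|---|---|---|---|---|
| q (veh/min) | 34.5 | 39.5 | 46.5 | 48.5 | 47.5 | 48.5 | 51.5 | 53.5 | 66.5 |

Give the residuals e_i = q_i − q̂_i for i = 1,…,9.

h=8: q̂ = 12.5 + 3·8 = 36.5; e = 34.5 − 36.5 = -2
h=9: q̂ = 12.5 + 3·9 = 39.5; e = 39.5 − 39.5 = 0
h=10: q̂ = 12.5 + 3·10 = 42.5; e = 46.5 − 42.5 = 4
h=11: q̂ = 12.5 + 3·11 = 45.5; e = 48.5 − 45.5 = 3
h=12: q̂ = 12.5 + 3·12 = 48.5; e = 47.5 − 48.5 = -1
h=13: q̂ = 12.5 + 3·13 = 51.5; e = 48.5 − 51.5 = -3
h=14: q̂ = 12.5 + 3·14 = 54.5; e = 51.5 − 54.5 = -3
h=15: q̂ = 12.5 + 3·15 = 57.5; e = 53.5 − 57.5 = -4
h=16: q̂ = 12.5 + 3·16 = 60.5; e = 66.5 − 60.5 = 6

-2, 0, 4, 3, -1, -3, -3, -4, 6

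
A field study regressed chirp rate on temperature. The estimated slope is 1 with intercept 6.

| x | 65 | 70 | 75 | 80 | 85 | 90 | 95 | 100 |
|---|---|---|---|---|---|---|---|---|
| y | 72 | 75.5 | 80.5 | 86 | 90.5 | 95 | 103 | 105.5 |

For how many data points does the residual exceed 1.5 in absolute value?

x=65: ŷ = 6 + 65 = 71; r = 72 − 71 = 1
x=70: ŷ = 6 + 70 = 76; r = 75.5 − 76 = -0.5
x=75: ŷ = 6 + 75 = 81; r = 80.5 − 81 = -0.5
x=80: ŷ = 6 + 80 = 86; r = 86 − 86 = 0
x=85: ŷ = 6 + 85 = 91; r = 90.5 − 91 = -0.5
x=90: ŷ = 6 + 90 = 96; r = 95 − 96 = -1
x=95: ŷ = 6 + 95 = 101; r = 103 − 101 = 2
x=100: ŷ = 6 + 100 = 106; r = 105.5 − 106 = -0.5
|r| > 1.5: x=95 (|r|=2) → 1

1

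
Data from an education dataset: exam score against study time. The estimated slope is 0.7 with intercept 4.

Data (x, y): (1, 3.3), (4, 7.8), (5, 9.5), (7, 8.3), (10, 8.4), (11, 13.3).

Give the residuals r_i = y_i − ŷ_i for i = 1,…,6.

x=1: ŷ = 4 + 0.7·1 = 4.7; r = 3.3 − 4.7 = -1.4
x=4: ŷ = 4 + 0.7·4 = 6.8; r = 7.8 − 6.8 = 1
x=5: ŷ = 4 + 0.7·5 = 7.5; r = 9.5 − 7.5 = 2
x=7: ŷ = 4 + 0.7·7 = 8.9; r = 8.3 − 8.9 = -0.6
x=10: ŷ = 4 + 0.7·10 = 11; r = 8.4 − 11 = -2.6
x=11: ŷ = 4 + 0.7·11 = 11.7; r = 13.3 − 11.7 = 1.6

-1.4, 1, 2, -0.6, -2.6, 1.6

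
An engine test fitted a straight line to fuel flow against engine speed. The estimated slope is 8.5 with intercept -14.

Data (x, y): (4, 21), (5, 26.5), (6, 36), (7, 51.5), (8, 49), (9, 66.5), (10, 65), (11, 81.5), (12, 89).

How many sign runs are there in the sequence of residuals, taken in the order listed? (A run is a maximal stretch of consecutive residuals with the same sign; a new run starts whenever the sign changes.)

x=4: ŷ = -14 + 8.5·4 = 20; r = 21 − 20 = 1
x=5: ŷ = -14 + 8.5·5 = 28.5; r = 26.5 − 28.5 = -2
x=6: ŷ = -14 + 8.5·6 = 37; r = 36 − 37 = -1
x=7: ŷ = -14 + 8.5·7 = 45.5; r = 51.5 − 45.5 = 6
x=8: ŷ = -14 + 8.5·8 = 54; r = 49 − 54 = -5
x=9: ŷ = -14 + 8.5·9 = 62.5; r = 66.5 − 62.5 = 4
x=10: ŷ = -14 + 8.5·10 = 71; r = 65 − 71 = -6
x=11: ŷ = -14 + 8.5·11 = 79.5; r = 81.5 − 79.5 = 2
x=12: ŷ = -14 + 8.5·12 = 88; r = 89 − 88 = 1
Signs: + − − + − + − + +
Runs: +×1, −×2, +×1, −×1, +×1, −×1, +×2 → 7

7 runs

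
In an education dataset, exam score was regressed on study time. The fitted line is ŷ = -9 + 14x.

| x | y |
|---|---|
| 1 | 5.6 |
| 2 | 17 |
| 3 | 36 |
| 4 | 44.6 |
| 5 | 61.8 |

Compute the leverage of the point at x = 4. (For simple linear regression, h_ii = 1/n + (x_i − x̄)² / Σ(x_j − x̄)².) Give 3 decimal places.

x̄ = (1 + 2 + 3 + 4 + 5)/5 = 3
Σ(x − x̄)² = 4 + 1 + 0 + 1 + 4 = 10
h = 1/5 + (1)²/10 = 0.2 + 0.1 = 0.300

h = 0.300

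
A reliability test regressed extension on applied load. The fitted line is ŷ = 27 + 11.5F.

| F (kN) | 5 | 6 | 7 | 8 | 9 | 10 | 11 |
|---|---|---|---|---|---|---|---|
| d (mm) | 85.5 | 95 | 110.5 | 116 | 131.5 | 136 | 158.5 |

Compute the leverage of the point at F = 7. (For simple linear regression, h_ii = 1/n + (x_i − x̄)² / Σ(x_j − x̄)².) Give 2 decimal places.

F̄ = (5 + 6 + 7 + 8 + 9 + 10 + 11)/7 = 8
Σ(F − F̄)² = 9 + 4 + 1 + 0 + 1 + 4 + 9 = 28
h = 1/7 + (-1)²/28 = 0.142857 + 0.0357143 = 0.18

h = 0.18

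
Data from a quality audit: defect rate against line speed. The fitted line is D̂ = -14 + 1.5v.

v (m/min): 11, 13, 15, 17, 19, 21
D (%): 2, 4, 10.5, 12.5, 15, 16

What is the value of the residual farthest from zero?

r = 2

v=11: D̂ = -14 + 1.5·11 = 2.5; r = 2 − 2.5 = -0.5
v=13: D̂ = -14 + 1.5·13 = 5.5; r = 4 − 5.5 = -1.5
v=15: D̂ = -14 + 1.5·15 = 8.5; r = 10.5 − 8.5 = 2
v=17: D̂ = -14 + 1.5·17 = 11.5; r = 12.5 − 11.5 = 1
v=19: D̂ = -14 + 1.5·19 = 14.5; r = 15 − 14.5 = 0.5
v=21: D̂ = -14 + 1.5·21 = 17.5; r = 16 − 17.5 = -1.5
Largest |r| is 2 at v = 15, residual 2.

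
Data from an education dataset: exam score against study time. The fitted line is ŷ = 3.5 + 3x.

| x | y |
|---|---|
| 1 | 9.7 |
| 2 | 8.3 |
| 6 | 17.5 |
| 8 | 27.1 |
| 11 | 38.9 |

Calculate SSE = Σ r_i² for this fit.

x=1: ŷ = 3.5 + 3·1 = 6.5; r = 9.7 − 6.5 = 3.2
x=2: ŷ = 3.5 + 3·2 = 9.5; r = 8.3 − 9.5 = -1.2
x=6: ŷ = 3.5 + 3·6 = 21.5; r = 17.5 − 21.5 = -4
x=8: ŷ = 3.5 + 3·8 = 27.5; r = 27.1 − 27.5 = -0.4
x=11: ŷ = 3.5 + 3·11 = 36.5; r = 38.9 − 36.5 = 2.4
SSE = 10.24 + 1.44 + 16 + 0.16 + 5.76 = 33.6

SSE = 33.6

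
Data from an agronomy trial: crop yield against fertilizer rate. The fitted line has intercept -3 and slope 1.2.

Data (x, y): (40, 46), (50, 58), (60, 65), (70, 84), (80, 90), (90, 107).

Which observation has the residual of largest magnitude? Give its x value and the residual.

x=40: ŷ = -3 + 1.2·40 = 45; e = 46 − 45 = 1
x=50: ŷ = -3 + 1.2·50 = 57; e = 58 − 57 = 1
x=60: ŷ = -3 + 1.2·60 = 69; e = 65 − 69 = -4
x=70: ŷ = -3 + 1.2·70 = 81; e = 84 − 81 = 3
x=80: ŷ = -3 + 1.2·80 = 93; e = 90 − 93 = -3
x=90: ŷ = -3 + 1.2·90 = 105; e = 107 − 105 = 2
Largest |e| is 4 at x = 60, residual -4.

x = 60, e = -4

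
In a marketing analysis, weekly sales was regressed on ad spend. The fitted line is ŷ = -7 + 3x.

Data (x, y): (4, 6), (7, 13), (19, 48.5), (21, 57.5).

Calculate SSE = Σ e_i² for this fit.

x=4: ŷ = -7 + 3·4 = 5; e = 6 − 5 = 1
x=7: ŷ = -7 + 3·7 = 14; e = 13 − 14 = -1
x=19: ŷ = -7 + 3·19 = 50; e = 48.5 − 50 = -1.5
x=21: ŷ = -7 + 3·21 = 56; e = 57.5 − 56 = 1.5
SSE = 1 + 1 + 2.25 + 2.25 = 6.5

SSE = 6.5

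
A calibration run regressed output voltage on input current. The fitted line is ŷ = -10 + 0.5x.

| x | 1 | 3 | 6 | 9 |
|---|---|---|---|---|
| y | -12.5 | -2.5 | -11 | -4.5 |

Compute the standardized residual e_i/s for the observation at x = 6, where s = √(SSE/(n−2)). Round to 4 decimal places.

-0.7184

x=1: ŷ = -10 + 0.5·1 = -9.5; e = -12.5 − (-9.5) = -3
x=3: ŷ = -10 + 0.5·3 = -8.5; e = -2.5 − (-8.5) = 6
x=6: ŷ = -10 + 0.5·6 = -7; e = -11 − (-7) = -4
x=9: ŷ = -10 + 0.5·9 = -5.5; e = -4.5 − (-5.5) = 1
SSE = 9 + 36 + 16 + 1 = 62
s = √(62/2) = 5.56776
e/s = -4 / 5.56776 = -0.7184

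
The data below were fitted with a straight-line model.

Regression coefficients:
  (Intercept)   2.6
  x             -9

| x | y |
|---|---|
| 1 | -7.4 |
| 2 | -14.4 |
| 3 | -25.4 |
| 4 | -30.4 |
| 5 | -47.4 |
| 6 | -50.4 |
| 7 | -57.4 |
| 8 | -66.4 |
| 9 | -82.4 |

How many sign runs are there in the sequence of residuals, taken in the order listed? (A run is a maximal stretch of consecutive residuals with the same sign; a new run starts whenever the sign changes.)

x=1: ŷ = 2.6 − 9·1 = -6.4; r = -7.4 − (-6.4) = -1
x=2: ŷ = 2.6 − 9·2 = -15.4; r = -14.4 − (-15.4) = 1
x=3: ŷ = 2.6 − 9·3 = -24.4; r = -25.4 − (-24.4) = -1
x=4: ŷ = 2.6 − 9·4 = -33.4; r = -30.4 − (-33.4) = 3
x=5: ŷ = 2.6 − 9·5 = -42.4; r = -47.4 − (-42.4) = -5
x=6: ŷ = 2.6 − 9·6 = -51.4; r = -50.4 − (-51.4) = 1
x=7: ŷ = 2.6 − 9·7 = -60.4; r = -57.4 − (-60.4) = 3
x=8: ŷ = 2.6 − 9·8 = -69.4; r = -66.4 − (-69.4) = 3
x=9: ŷ = 2.6 − 9·9 = -78.4; r = -82.4 − (-78.4) = -4
Signs: − + − + − + + + −
Runs: −×1, +×1, −×1, +×1, −×1, +×3, −×1 → 7

7 runs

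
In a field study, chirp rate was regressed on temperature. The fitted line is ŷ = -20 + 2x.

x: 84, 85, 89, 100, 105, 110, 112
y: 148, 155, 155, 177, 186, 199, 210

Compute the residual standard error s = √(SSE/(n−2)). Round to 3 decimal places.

s = 4.382

x=84: ŷ = -20 + 2·84 = 148; e = 148 − 148 = 0
x=85: ŷ = -20 + 2·85 = 150; e = 155 − 150 = 5
x=89: ŷ = -20 + 2·89 = 158; e = 155 − 158 = -3
x=100: ŷ = -20 + 2·100 = 180; e = 177 − 180 = -3
x=105: ŷ = -20 + 2·105 = 190; e = 186 − 190 = -4
x=110: ŷ = -20 + 2·110 = 200; e = 199 − 200 = -1
x=112: ŷ = -20 + 2·112 = 204; e = 210 − 204 = 6
SSE = 0 + 25 + 9 + 9 + 16 + 1 + 36 = 96
s = √(96/5) = √19.2 ≈ 4.382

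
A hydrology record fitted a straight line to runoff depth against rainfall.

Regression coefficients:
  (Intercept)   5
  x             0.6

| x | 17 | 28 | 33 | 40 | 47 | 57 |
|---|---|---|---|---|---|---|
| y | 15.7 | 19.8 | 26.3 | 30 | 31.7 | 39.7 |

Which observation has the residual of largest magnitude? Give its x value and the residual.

x=17: ŷ = 5 + 0.6·17 = 15.2; e = 15.7 − 15.2 = 0.5
x=28: ŷ = 5 + 0.6·28 = 21.8; e = 19.8 − 21.8 = -2
x=33: ŷ = 5 + 0.6·33 = 24.8; e = 26.3 − 24.8 = 1.5
x=40: ŷ = 5 + 0.6·40 = 29; e = 30 − 29 = 1
x=47: ŷ = 5 + 0.6·47 = 33.2; e = 31.7 − 33.2 = -1.5
x=57: ŷ = 5 + 0.6·57 = 39.2; e = 39.7 − 39.2 = 0.5
Largest |e| is 2 at x = 28, residual -2.

x = 28, e = -2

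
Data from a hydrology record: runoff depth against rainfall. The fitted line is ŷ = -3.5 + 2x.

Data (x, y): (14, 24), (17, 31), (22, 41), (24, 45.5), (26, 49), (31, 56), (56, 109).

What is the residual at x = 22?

r = 0.5

ŷ = -3.5 + 2·22 = 40.5
r = 41 − 40.5 = 0.5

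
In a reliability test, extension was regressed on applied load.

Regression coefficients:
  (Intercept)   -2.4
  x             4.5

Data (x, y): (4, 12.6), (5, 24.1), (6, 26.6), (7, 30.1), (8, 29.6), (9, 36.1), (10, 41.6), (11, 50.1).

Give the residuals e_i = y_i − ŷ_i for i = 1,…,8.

x=4: ŷ = -2.4 + 4.5·4 = 15.6; e = 12.6 − 15.6 = -3
x=5: ŷ = -2.4 + 4.5·5 = 20.1; e = 24.1 − 20.1 = 4
x=6: ŷ = -2.4 + 4.5·6 = 24.6; e = 26.6 − 24.6 = 2
x=7: ŷ = -2.4 + 4.5·7 = 29.1; e = 30.1 − 29.1 = 1
x=8: ŷ = -2.4 + 4.5·8 = 33.6; e = 29.6 − 33.6 = -4
x=9: ŷ = -2.4 + 4.5·9 = 38.1; e = 36.1 − 38.1 = -2
x=10: ŷ = -2.4 + 4.5·10 = 42.6; e = 41.6 − 42.6 = -1
x=11: ŷ = -2.4 + 4.5·11 = 47.1; e = 50.1 − 47.1 = 3

-3, 4, 2, 1, -4, -2, -1, 3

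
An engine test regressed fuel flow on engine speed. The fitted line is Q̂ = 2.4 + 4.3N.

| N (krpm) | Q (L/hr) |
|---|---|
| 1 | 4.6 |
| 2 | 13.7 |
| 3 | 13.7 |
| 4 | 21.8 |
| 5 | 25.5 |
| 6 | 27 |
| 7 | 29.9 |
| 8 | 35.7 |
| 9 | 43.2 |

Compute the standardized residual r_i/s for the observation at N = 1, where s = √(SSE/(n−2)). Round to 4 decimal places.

-0.9328

N=1: Q̂ = 2.4 + 4.3·1 = 6.7; r = 4.6 − 6.7 = -2.1
N=2: Q̂ = 2.4 + 4.3·2 = 11; r = 13.7 − 11 = 2.7
N=3: Q̂ = 2.4 + 4.3·3 = 15.3; r = 13.7 − 15.3 = -1.6
N=4: Q̂ = 2.4 + 4.3·4 = 19.6; r = 21.8 − 19.6 = 2.2
N=5: Q̂ = 2.4 + 4.3·5 = 23.9; r = 25.5 − 23.9 = 1.6
N=6: Q̂ = 2.4 + 4.3·6 = 28.2; r = 27 − 28.2 = -1.2
N=7: Q̂ = 2.4 + 4.3·7 = 32.5; r = 29.9 − 32.5 = -2.6
N=8: Q̂ = 2.4 + 4.3·8 = 36.8; r = 35.7 − 36.8 = -1.1
N=9: Q̂ = 2.4 + 4.3·9 = 41.1; r = 43.2 − 41.1 = 2.1
SSE = 4.41 + 7.29 + 2.56 + 4.84 + 2.56 + 1.44 + 6.76 + 1.21 + 4.41 = 35.48
s = √(35.48/7) = 2.25135
r/s = -2.1 / 2.25135 = -0.9328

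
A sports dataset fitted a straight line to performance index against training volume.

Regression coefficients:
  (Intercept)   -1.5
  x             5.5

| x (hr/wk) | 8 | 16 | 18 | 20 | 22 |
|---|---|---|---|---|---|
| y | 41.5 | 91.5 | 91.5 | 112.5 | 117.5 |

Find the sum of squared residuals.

SSE = 82

x=8: ŷ = -1.5 + 5.5·8 = 42.5; r = 41.5 − 42.5 = -1
x=16: ŷ = -1.5 + 5.5·16 = 86.5; r = 91.5 − 86.5 = 5
x=18: ŷ = -1.5 + 5.5·18 = 97.5; r = 91.5 − 97.5 = -6
x=20: ŷ = -1.5 + 5.5·20 = 108.5; r = 112.5 − 108.5 = 4
x=22: ŷ = -1.5 + 5.5·22 = 119.5; r = 117.5 − 119.5 = -2
SSE = 1 + 25 + 36 + 16 + 4 = 82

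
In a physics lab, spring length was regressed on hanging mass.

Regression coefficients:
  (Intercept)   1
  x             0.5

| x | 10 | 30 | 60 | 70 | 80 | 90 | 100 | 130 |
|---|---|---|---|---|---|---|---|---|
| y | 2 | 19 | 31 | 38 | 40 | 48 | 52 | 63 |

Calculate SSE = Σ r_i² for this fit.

x=10: ŷ = 1 + 0.5·10 = 6; r = 2 − 6 = -4
x=30: ŷ = 1 + 0.5·30 = 16; r = 19 − 16 = 3
x=60: ŷ = 1 + 0.5·60 = 31; r = 31 − 31 = 0
x=70: ŷ = 1 + 0.5·70 = 36; r = 38 − 36 = 2
x=80: ŷ = 1 + 0.5·80 = 41; r = 40 − 41 = -1
x=90: ŷ = 1 + 0.5·90 = 46; r = 48 − 46 = 2
x=100: ŷ = 1 + 0.5·100 = 51; r = 52 − 51 = 1
x=130: ŷ = 1 + 0.5·130 = 66; r = 63 − 66 = -3
SSE = 16 + 9 + 0 + 4 + 1 + 4 + 1 + 9 = 44

SSE = 44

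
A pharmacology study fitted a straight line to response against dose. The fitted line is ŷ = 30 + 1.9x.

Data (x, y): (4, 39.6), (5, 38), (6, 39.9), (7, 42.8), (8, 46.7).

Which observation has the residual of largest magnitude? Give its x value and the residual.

x=4: ŷ = 30 + 1.9·4 = 37.6; e = 39.6 − 37.6 = 2
x=5: ŷ = 30 + 1.9·5 = 39.5; e = 38 − 39.5 = -1.5
x=6: ŷ = 30 + 1.9·6 = 41.4; e = 39.9 − 41.4 = -1.5
x=7: ŷ = 30 + 1.9·7 = 43.3; e = 42.8 − 43.3 = -0.5
x=8: ŷ = 30 + 1.9·8 = 45.2; e = 46.7 − 45.2 = 1.5
Largest |e| is 2 at x = 4, residual 2.

x = 4, e = 2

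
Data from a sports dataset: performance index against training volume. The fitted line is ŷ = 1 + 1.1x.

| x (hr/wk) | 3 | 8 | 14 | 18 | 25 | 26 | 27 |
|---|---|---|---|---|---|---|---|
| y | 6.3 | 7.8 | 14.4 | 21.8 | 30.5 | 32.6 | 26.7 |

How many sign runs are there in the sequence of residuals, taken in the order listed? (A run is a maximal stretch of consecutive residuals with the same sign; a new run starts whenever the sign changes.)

4 runs

x=3: ŷ = 1 + 1.1·3 = 4.3; e = 6.3 − 4.3 = 2
x=8: ŷ = 1 + 1.1·8 = 9.8; e = 7.8 − 9.8 = -2
x=14: ŷ = 1 + 1.1·14 = 16.4; e = 14.4 − 16.4 = -2
x=18: ŷ = 1 + 1.1·18 = 20.8; e = 21.8 − 20.8 = 1
x=25: ŷ = 1 + 1.1·25 = 28.5; e = 30.5 − 28.5 = 2
x=26: ŷ = 1 + 1.1·26 = 29.6; e = 32.6 − 29.6 = 3
x=27: ŷ = 1 + 1.1·27 = 30.7; e = 26.7 − 30.7 = -4
Signs: + − − + + + −
Runs: +×1, −×2, +×3, −×1 → 4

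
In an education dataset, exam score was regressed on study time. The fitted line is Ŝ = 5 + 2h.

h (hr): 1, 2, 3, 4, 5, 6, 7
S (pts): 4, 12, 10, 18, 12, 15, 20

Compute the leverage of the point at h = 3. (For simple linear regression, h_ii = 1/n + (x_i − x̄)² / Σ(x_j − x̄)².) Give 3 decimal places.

h̄ = (1 + 2 + 3 + 4 + 5 + 6 + 7)/7 = 4
Σ(h − h̄)² = 9 + 4 + 1 + 0 + 1 + 4 + 9 = 28
h = 1/7 + (-1)²/28 = 0.142857 + 0.0357143 = 0.179

h = 0.179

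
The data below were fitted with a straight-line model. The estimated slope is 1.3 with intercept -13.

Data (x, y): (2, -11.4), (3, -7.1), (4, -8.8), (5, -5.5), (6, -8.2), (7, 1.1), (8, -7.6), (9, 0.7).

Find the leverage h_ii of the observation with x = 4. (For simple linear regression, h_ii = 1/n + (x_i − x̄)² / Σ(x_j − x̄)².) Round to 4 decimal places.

x̄ = (2 + 3 + 4 + 5 + 6 + 7 + 8 + 9)/8 = 5.5
Σ(x − x̄)² = 12.25 + 6.25 + 2.25 + 0.25 + 0.25 + 2.25 + 6.25 + 12.25 = 42
h = 1/8 + (-1.5)²/42 = 0.125 + 0.0535714 = 0.1786

h = 0.1786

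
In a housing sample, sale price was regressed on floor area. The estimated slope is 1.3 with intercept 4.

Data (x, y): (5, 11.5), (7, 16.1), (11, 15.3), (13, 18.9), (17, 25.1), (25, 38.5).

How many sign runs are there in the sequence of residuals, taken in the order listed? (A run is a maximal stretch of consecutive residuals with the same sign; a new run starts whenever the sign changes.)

3 runs

x=5: ŷ = 4 + 1.3·5 = 10.5; r = 11.5 − 10.5 = 1
x=7: ŷ = 4 + 1.3·7 = 13.1; r = 16.1 − 13.1 = 3
x=11: ŷ = 4 + 1.3·11 = 18.3; r = 15.3 − 18.3 = -3
x=13: ŷ = 4 + 1.3·13 = 20.9; r = 18.9 − 20.9 = -2
x=17: ŷ = 4 + 1.3·17 = 26.1; r = 25.1 − 26.1 = -1
x=25: ŷ = 4 + 1.3·25 = 36.5; r = 38.5 − 36.5 = 2
Signs: + + − − − +
Runs: +×2, −×3, +×1 → 3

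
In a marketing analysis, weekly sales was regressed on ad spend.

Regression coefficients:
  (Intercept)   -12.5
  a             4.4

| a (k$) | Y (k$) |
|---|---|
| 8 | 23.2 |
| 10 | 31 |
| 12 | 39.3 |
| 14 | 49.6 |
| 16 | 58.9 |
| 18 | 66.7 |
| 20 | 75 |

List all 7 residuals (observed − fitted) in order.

0.5, -0.5, -1, 0.5, 1, 0, -0.5

a=8: ŷ = -12.5 + 4.4·8 = 22.7; r = 23.2 − 22.7 = 0.5
a=10: ŷ = -12.5 + 4.4·10 = 31.5; r = 31 − 31.5 = -0.5
a=12: ŷ = -12.5 + 4.4·12 = 40.3; r = 39.3 − 40.3 = -1
a=14: ŷ = -12.5 + 4.4·14 = 49.1; r = 49.6 − 49.1 = 0.5
a=16: ŷ = -12.5 + 4.4·16 = 57.9; r = 58.9 − 57.9 = 1
a=18: ŷ = -12.5 + 4.4·18 = 66.7; r = 66.7 − 66.7 = 0
a=20: ŷ = -12.5 + 4.4·20 = 75.5; r = 75 − 75.5 = -0.5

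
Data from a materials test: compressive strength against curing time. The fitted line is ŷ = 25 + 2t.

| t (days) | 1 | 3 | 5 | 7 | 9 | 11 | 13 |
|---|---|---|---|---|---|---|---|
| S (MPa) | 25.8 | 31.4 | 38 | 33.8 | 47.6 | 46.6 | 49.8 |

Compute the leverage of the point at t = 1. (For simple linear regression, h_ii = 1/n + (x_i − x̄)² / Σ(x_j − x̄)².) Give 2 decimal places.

h = 0.46

t̄ = (1 + 3 + 5 + 7 + 9 + 11 + 13)/7 = 7
Σ(t − t̄)² = 36 + 16 + 4 + 0 + 4 + 16 + 36 = 112
h = 1/7 + (-6)²/112 = 0.142857 + 0.321429 = 0.46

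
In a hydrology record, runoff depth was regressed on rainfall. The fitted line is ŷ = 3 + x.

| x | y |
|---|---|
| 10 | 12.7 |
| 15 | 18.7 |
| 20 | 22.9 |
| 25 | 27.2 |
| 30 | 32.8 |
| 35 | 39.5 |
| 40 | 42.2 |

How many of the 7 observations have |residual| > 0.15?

x=10: ŷ = 3 + 10 = 13; r = 12.7 − 13 = -0.3
x=15: ŷ = 3 + 15 = 18; r = 18.7 − 18 = 0.7
x=20: ŷ = 3 + 20 = 23; r = 22.9 − 23 = -0.1
x=25: ŷ = 3 + 25 = 28; r = 27.2 − 28 = -0.8
x=30: ŷ = 3 + 30 = 33; r = 32.8 − 33 = -0.2
x=35: ŷ = 3 + 35 = 38; r = 39.5 − 38 = 1.5
x=40: ŷ = 3 + 40 = 43; r = 42.2 − 43 = -0.8
|r| > 0.15: x=10 (|r|=0.3), x=15 (|r|=0.7), x=25 (|r|=0.8), x=30 (|r|=0.2), x=35 (|r|=1.5), x=40 (|r|=0.8) → 6

6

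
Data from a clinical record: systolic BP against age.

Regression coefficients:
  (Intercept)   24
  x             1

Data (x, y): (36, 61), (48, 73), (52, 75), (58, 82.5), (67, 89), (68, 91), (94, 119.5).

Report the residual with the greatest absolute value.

x=36: ŷ = 24 + 36 = 60; r = 61 − 60 = 1
x=48: ŷ = 24 + 48 = 72; r = 73 − 72 = 1
x=52: ŷ = 24 + 52 = 76; r = 75 − 76 = -1
x=58: ŷ = 24 + 58 = 82; r = 82.5 − 82 = 0.5
x=67: ŷ = 24 + 67 = 91; r = 89 − 91 = -2
x=68: ŷ = 24 + 68 = 92; r = 91 − 92 = -1
x=94: ŷ = 24 + 94 = 118; r = 119.5 − 118 = 1.5
Largest |r| is 2 at x = 67, residual -2.

r = -2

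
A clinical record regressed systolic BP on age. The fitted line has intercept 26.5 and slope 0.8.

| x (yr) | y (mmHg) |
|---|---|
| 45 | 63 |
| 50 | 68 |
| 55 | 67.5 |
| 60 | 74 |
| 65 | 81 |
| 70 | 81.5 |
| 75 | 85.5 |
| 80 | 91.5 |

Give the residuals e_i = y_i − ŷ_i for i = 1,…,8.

0.5, 1.5, -3, -0.5, 2.5, -1, -1, 1

x=45: ŷ = 26.5 + 0.8·45 = 62.5; e = 63 − 62.5 = 0.5
x=50: ŷ = 26.5 + 0.8·50 = 66.5; e = 68 − 66.5 = 1.5
x=55: ŷ = 26.5 + 0.8·55 = 70.5; e = 67.5 − 70.5 = -3
x=60: ŷ = 26.5 + 0.8·60 = 74.5; e = 74 − 74.5 = -0.5
x=65: ŷ = 26.5 + 0.8·65 = 78.5; e = 81 − 78.5 = 2.5
x=70: ŷ = 26.5 + 0.8·70 = 82.5; e = 81.5 − 82.5 = -1
x=75: ŷ = 26.5 + 0.8·75 = 86.5; e = 85.5 − 86.5 = -1
x=80: ŷ = 26.5 + 0.8·80 = 90.5; e = 91.5 − 90.5 = 1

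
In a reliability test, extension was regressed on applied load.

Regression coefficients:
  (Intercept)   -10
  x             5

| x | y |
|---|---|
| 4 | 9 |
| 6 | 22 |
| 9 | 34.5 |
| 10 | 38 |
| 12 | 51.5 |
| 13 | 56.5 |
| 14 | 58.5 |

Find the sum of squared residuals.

x=4: ŷ = -10 + 5·4 = 10; e = 9 − 10 = -1
x=6: ŷ = -10 + 5·6 = 20; e = 22 − 20 = 2
x=9: ŷ = -10 + 5·9 = 35; e = 34.5 − 35 = -0.5
x=10: ŷ = -10 + 5·10 = 40; e = 38 − 40 = -2
x=12: ŷ = -10 + 5·12 = 50; e = 51.5 − 50 = 1.5
x=13: ŷ = -10 + 5·13 = 55; e = 56.5 − 55 = 1.5
x=14: ŷ = -10 + 5·14 = 60; e = 58.5 − 60 = -1.5
SSE = 1 + 4 + 0.25 + 4 + 2.25 + 2.25 + 2.25 = 16

SSE = 16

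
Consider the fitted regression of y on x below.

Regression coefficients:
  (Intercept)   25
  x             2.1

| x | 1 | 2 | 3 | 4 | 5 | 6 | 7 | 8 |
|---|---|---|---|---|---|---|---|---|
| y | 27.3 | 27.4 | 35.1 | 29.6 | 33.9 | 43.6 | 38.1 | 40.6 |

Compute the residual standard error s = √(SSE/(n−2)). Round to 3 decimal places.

s = 3.529

x=1: ŷ = 25 + 2.1·1 = 27.1; r = 27.3 − 27.1 = 0.2
x=2: ŷ = 25 + 2.1·2 = 29.2; r = 27.4 − 29.2 = -1.8
x=3: ŷ = 25 + 2.1·3 = 31.3; r = 35.1 − 31.3 = 3.8
x=4: ŷ = 25 + 2.1·4 = 33.4; r = 29.6 − 33.4 = -3.8
x=5: ŷ = 25 + 2.1·5 = 35.5; r = 33.9 − 35.5 = -1.6
x=6: ŷ = 25 + 2.1·6 = 37.6; r = 43.6 − 37.6 = 6
x=7: ŷ = 25 + 2.1·7 = 39.7; r = 38.1 − 39.7 = -1.6
x=8: ŷ = 25 + 2.1·8 = 41.8; r = 40.6 − 41.8 = -1.2
SSE = 0.04 + 3.24 + 14.44 + 14.44 + 2.56 + 36 + 2.56 + 1.44 = 74.72
s = √(74.72/6) = √12.4533 ≈ 3.529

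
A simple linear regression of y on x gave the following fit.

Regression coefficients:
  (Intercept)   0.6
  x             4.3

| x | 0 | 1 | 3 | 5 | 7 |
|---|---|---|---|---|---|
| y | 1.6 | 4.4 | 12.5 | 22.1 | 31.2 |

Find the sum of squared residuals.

x=0: ŷ = 0.6 + 4.3·0 = 0.6; e = 1.6 − 0.6 = 1
x=1: ŷ = 0.6 + 4.3·1 = 4.9; e = 4.4 − 4.9 = -0.5
x=3: ŷ = 0.6 + 4.3·3 = 13.5; e = 12.5 − 13.5 = -1
x=5: ŷ = 0.6 + 4.3·5 = 22.1; e = 22.1 − 22.1 = 0
x=7: ŷ = 0.6 + 4.3·7 = 30.7; e = 31.2 − 30.7 = 0.5
SSE = 1 + 0.25 + 1 + 0 + 0.25 = 2.5

SSE = 2.5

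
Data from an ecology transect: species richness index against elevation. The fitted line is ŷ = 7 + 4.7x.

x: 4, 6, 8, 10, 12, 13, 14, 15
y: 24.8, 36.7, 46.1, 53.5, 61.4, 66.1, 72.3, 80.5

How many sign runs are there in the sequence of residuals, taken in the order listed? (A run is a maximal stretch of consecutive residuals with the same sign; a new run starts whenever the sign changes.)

x=4: ŷ = 7 + 4.7·4 = 25.8; e = 24.8 − 25.8 = -1
x=6: ŷ = 7 + 4.7·6 = 35.2; e = 36.7 − 35.2 = 1.5
x=8: ŷ = 7 + 4.7·8 = 44.6; e = 46.1 − 44.6 = 1.5
x=10: ŷ = 7 + 4.7·10 = 54; e = 53.5 − 54 = -0.5
x=12: ŷ = 7 + 4.7·12 = 63.4; e = 61.4 − 63.4 = -2
x=13: ŷ = 7 + 4.7·13 = 68.1; e = 66.1 − 68.1 = -2
x=14: ŷ = 7 + 4.7·14 = 72.8; e = 72.3 − 72.8 = -0.5
x=15: ŷ = 7 + 4.7·15 = 77.5; e = 80.5 − 77.5 = 3
Signs: − + + − − − − +
Runs: −×1, +×2, −×4, +×1 → 4

4 runs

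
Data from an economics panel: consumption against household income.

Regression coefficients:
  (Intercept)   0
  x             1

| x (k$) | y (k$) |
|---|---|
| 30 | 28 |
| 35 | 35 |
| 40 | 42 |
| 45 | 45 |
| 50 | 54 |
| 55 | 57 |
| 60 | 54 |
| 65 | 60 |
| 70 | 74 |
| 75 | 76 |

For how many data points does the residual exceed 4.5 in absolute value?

2

x=30: ŷ = 30 = 30; e = 28 − 30 = -2
x=35: ŷ = 35 = 35; e = 35 − 35 = 0
x=40: ŷ = 40 = 40; e = 42 − 40 = 2
x=45: ŷ = 45 = 45; e = 45 − 45 = 0
x=50: ŷ = 50 = 50; e = 54 − 50 = 4
x=55: ŷ = 55 = 55; e = 57 − 55 = 2
x=60: ŷ = 60 = 60; e = 54 − 60 = -6
x=65: ŷ = 65 = 65; e = 60 − 65 = -5
x=70: ŷ = 70 = 70; e = 74 − 70 = 4
x=75: ŷ = 75 = 75; e = 76 − 75 = 1
|e| > 4.5: x=60 (|e|=6), x=65 (|e|=5) → 2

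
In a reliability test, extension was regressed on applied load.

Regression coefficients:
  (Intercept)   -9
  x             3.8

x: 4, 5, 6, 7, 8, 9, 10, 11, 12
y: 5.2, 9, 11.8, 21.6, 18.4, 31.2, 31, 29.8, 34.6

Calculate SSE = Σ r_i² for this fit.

SSE = 84

x=4: ŷ = -9 + 3.8·4 = 6.2; r = 5.2 − 6.2 = -1
x=5: ŷ = -9 + 3.8·5 = 10; r = 9 − 10 = -1
x=6: ŷ = -9 + 3.8·6 = 13.8; r = 11.8 − 13.8 = -2
x=7: ŷ = -9 + 3.8·7 = 17.6; r = 21.6 − 17.6 = 4
x=8: ŷ = -9 + 3.8·8 = 21.4; r = 18.4 − 21.4 = -3
x=9: ŷ = -9 + 3.8·9 = 25.2; r = 31.2 − 25.2 = 6
x=10: ŷ = -9 + 3.8·10 = 29; r = 31 − 29 = 2
x=11: ŷ = -9 + 3.8·11 = 32.8; r = 29.8 − 32.8 = -3
x=12: ŷ = -9 + 3.8·12 = 36.6; r = 34.6 − 36.6 = -2
SSE = 1 + 1 + 4 + 16 + 9 + 36 + 4 + 9 + 4 = 84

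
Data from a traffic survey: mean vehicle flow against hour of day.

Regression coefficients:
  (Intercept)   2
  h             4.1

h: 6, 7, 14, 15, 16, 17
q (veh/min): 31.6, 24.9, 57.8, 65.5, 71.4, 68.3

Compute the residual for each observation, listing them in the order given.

5, -5.8, -1.6, 2, 3.8, -3.4

h=6: ŷ = 2 + 4.1·6 = 26.6; e = 31.6 − 26.6 = 5
h=7: ŷ = 2 + 4.1·7 = 30.7; e = 24.9 − 30.7 = -5.8
h=14: ŷ = 2 + 4.1·14 = 59.4; e = 57.8 − 59.4 = -1.6
h=15: ŷ = 2 + 4.1·15 = 63.5; e = 65.5 − 63.5 = 2
h=16: ŷ = 2 + 4.1·16 = 67.6; e = 71.4 − 67.6 = 3.8
h=17: ŷ = 2 + 4.1·17 = 71.7; e = 68.3 − 71.7 = -3.4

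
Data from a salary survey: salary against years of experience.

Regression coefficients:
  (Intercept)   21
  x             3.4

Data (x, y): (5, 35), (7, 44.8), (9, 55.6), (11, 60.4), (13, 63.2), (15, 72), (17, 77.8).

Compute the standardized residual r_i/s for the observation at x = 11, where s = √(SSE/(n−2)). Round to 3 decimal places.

0.767

x=5: ŷ = 21 + 3.4·5 = 38; r = 35 − 38 = -3
x=7: ŷ = 21 + 3.4·7 = 44.8; r = 44.8 − 44.8 = 0
x=9: ŷ = 21 + 3.4·9 = 51.6; r = 55.6 − 51.6 = 4
x=11: ŷ = 21 + 3.4·11 = 58.4; r = 60.4 − 58.4 = 2
x=13: ŷ = 21 + 3.4·13 = 65.2; r = 63.2 − 65.2 = -2
x=15: ŷ = 21 + 3.4·15 = 72; r = 72 − 72 = 0
x=17: ŷ = 21 + 3.4·17 = 78.8; r = 77.8 − 78.8 = -1
SSE = 9 + 0 + 16 + 4 + 4 + 0 + 1 = 34
s = √(34/5) = 2.60768
r/s = 2 / 2.60768 = 0.767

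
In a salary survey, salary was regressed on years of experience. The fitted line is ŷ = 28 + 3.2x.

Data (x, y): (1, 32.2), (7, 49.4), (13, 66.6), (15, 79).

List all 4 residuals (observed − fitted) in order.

1, -1, -3, 3

x=1: ŷ = 28 + 3.2·1 = 31.2; e = 32.2 − 31.2 = 1
x=7: ŷ = 28 + 3.2·7 = 50.4; e = 49.4 − 50.4 = -1
x=13: ŷ = 28 + 3.2·13 = 69.6; e = 66.6 − 69.6 = -3
x=15: ŷ = 28 + 3.2·15 = 76; e = 79 − 76 = 3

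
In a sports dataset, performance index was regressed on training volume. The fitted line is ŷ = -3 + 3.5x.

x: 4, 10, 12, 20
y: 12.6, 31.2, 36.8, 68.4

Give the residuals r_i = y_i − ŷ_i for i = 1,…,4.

1.6, -0.8, -2.2, 1.4

x=4: ŷ = -3 + 3.5·4 = 11; r = 12.6 − 11 = 1.6
x=10: ŷ = -3 + 3.5·10 = 32; r = 31.2 − 32 = -0.8
x=12: ŷ = -3 + 3.5·12 = 39; r = 36.8 − 39 = -2.2
x=20: ŷ = -3 + 3.5·20 = 67; r = 68.4 − 67 = 1.4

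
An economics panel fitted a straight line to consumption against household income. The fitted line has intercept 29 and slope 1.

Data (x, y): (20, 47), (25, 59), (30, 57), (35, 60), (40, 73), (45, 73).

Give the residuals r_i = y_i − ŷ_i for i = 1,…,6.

x=20: ŷ = 29 + 20 = 49; r = 47 − 49 = -2
x=25: ŷ = 29 + 25 = 54; r = 59 − 54 = 5
x=30: ŷ = 29 + 30 = 59; r = 57 − 59 = -2
x=35: ŷ = 29 + 35 = 64; r = 60 − 64 = -4
x=40: ŷ = 29 + 40 = 69; r = 73 − 69 = 4
x=45: ŷ = 29 + 45 = 74; r = 73 − 74 = -1

-2, 5, -2, -4, 4, -1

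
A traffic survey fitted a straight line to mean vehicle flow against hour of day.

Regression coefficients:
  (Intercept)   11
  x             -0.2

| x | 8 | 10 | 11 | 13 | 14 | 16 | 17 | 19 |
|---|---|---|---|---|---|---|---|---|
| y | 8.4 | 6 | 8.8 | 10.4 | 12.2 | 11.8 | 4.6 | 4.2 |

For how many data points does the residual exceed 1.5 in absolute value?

x=8: ŷ = 11 − 0.2·8 = 9.4; r = 8.4 − 9.4 = -1
x=10: ŷ = 11 − 0.2·10 = 9; r = 6 − 9 = -3
x=11: ŷ = 11 − 0.2·11 = 8.8; r = 8.8 − 8.8 = 0
x=13: ŷ = 11 − 0.2·13 = 8.4; r = 10.4 − 8.4 = 2
x=14: ŷ = 11 − 0.2·14 = 8.2; r = 12.2 − 8.2 = 4
x=16: ŷ = 11 − 0.2·16 = 7.8; r = 11.8 − 7.8 = 4
x=17: ŷ = 11 − 0.2·17 = 7.6; r = 4.6 − 7.6 = -3
x=19: ŷ = 11 − 0.2·19 = 7.2; r = 4.2 − 7.2 = -3
|r| > 1.5: x=10 (|r|=3), x=13 (|r|=2), x=14 (|r|=4), x=16 (|r|=4), x=17 (|r|=3), x=19 (|r|=3) → 6

6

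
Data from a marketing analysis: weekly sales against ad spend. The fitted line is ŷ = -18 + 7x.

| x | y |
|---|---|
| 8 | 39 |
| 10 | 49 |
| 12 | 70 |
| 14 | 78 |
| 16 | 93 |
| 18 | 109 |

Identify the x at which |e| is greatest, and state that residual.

x=8: ŷ = -18 + 7·8 = 38; e = 39 − 38 = 1
x=10: ŷ = -18 + 7·10 = 52; e = 49 − 52 = -3
x=12: ŷ = -18 + 7·12 = 66; e = 70 − 66 = 4
x=14: ŷ = -18 + 7·14 = 80; e = 78 − 80 = -2
x=16: ŷ = -18 + 7·16 = 94; e = 93 − 94 = -1
x=18: ŷ = -18 + 7·18 = 108; e = 109 − 108 = 1
Largest |e| is 4 at x = 12, residual 4.

x = 12, e = 4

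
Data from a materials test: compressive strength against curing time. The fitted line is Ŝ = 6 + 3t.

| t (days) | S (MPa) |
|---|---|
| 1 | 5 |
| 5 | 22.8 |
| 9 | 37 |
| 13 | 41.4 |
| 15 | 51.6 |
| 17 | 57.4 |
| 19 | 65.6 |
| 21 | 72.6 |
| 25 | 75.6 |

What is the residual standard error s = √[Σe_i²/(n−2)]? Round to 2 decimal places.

s = 3.73

t=1: Ŝ = 6 + 3·1 = 9; e = 5 − 9 = -4
t=5: Ŝ = 6 + 3·5 = 21; e = 22.8 − 21 = 1.8
t=9: Ŝ = 6 + 3·9 = 33; e = 37 − 33 = 4
t=13: Ŝ = 6 + 3·13 = 45; e = 41.4 − 45 = -3.6
t=15: Ŝ = 6 + 3·15 = 51; e = 51.6 − 51 = 0.6
t=17: Ŝ = 6 + 3·17 = 57; e = 57.4 − 57 = 0.4
t=19: Ŝ = 6 + 3·19 = 63; e = 65.6 − 63 = 2.6
t=21: Ŝ = 6 + 3·21 = 69; e = 72.6 − 69 = 3.6
t=25: Ŝ = 6 + 3·25 = 81; e = 75.6 − 81 = -5.4
SSE = 16 + 3.24 + 16 + 12.96 + 0.36 + 0.16 + 6.76 + 12.96 + 29.16 = 97.6
s = √(97.6/7) = √13.9429 ≈ 3.73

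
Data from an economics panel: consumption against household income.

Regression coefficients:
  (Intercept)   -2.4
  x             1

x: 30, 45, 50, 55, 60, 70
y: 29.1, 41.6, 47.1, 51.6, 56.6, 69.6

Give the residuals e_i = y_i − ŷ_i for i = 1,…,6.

x=30: ŷ = -2.4 + 30 = 27.6; e = 29.1 − 27.6 = 1.5
x=45: ŷ = -2.4 + 45 = 42.6; e = 41.6 − 42.6 = -1
x=50: ŷ = -2.4 + 50 = 47.6; e = 47.1 − 47.6 = -0.5
x=55: ŷ = -2.4 + 55 = 52.6; e = 51.6 − 52.6 = -1
x=60: ŷ = -2.4 + 60 = 57.6; e = 56.6 − 57.6 = -1
x=70: ŷ = -2.4 + 70 = 67.6; e = 69.6 − 67.6 = 2

1.5, -1, -0.5, -1, -1, 2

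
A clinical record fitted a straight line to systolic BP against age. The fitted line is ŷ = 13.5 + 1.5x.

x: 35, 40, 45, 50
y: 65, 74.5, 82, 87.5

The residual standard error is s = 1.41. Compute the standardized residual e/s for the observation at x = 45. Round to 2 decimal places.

ŷ = 13.5 + 1.5·45 = 81
e = 82 − 81 = 1
e/s = 1 / 1.41 = 0.71

0.71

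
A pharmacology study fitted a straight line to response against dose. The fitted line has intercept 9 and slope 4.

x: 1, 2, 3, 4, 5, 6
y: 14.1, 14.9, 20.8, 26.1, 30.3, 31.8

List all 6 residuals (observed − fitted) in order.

x=1: ŷ = 9 + 4·1 = 13; r = 14.1 − 13 = 1.1
x=2: ŷ = 9 + 4·2 = 17; r = 14.9 − 17 = -2.1
x=3: ŷ = 9 + 4·3 = 21; r = 20.8 − 21 = -0.2
x=4: ŷ = 9 + 4·4 = 25; r = 26.1 − 25 = 1.1
x=5: ŷ = 9 + 4·5 = 29; r = 30.3 − 29 = 1.3
x=6: ŷ = 9 + 4·6 = 33; r = 31.8 − 33 = -1.2

1.1, -2.1, -0.2, 1.1, 1.3, -1.2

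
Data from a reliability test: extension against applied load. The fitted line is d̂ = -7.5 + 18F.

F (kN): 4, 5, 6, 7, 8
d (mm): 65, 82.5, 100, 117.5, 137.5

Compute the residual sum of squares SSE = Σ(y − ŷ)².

SSE = 2.5

F=4: d̂ = -7.5 + 18·4 = 64.5; e = 65 − 64.5 = 0.5
F=5: d̂ = -7.5 + 18·5 = 82.5; e = 82.5 − 82.5 = 0
F=6: d̂ = -7.5 + 18·6 = 100.5; e = 100 − 100.5 = -0.5
F=7: d̂ = -7.5 + 18·7 = 118.5; e = 117.5 − 118.5 = -1
F=8: d̂ = -7.5 + 18·8 = 136.5; e = 137.5 − 136.5 = 1
SSE = 0.25 + 0 + 0.25 + 1 + 1 = 2.5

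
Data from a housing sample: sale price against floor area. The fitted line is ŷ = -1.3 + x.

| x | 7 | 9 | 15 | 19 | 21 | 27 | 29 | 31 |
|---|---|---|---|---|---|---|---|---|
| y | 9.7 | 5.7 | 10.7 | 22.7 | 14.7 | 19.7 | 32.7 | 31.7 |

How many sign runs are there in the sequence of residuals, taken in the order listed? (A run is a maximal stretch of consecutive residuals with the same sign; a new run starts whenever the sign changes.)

x=7: ŷ = -1.3 + 7 = 5.7; r = 9.7 − 5.7 = 4
x=9: ŷ = -1.3 + 9 = 7.7; r = 5.7 − 7.7 = -2
x=15: ŷ = -1.3 + 15 = 13.7; r = 10.7 − 13.7 = -3
x=19: ŷ = -1.3 + 19 = 17.7; r = 22.7 − 17.7 = 5
x=21: ŷ = -1.3 + 21 = 19.7; r = 14.7 − 19.7 = -5
x=27: ŷ = -1.3 + 27 = 25.7; r = 19.7 − 25.7 = -6
x=29: ŷ = -1.3 + 29 = 27.7; r = 32.7 − 27.7 = 5
x=31: ŷ = -1.3 + 31 = 29.7; r = 31.7 − 29.7 = 2
Signs: + − − + − − + +
Runs: +×1, −×2, +×1, −×2, +×2 → 5

5 runs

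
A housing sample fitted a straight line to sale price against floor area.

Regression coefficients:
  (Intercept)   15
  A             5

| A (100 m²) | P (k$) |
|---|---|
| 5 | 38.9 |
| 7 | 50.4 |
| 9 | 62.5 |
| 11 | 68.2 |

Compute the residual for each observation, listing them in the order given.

-1.1, 0.4, 2.5, -1.8

A=5: ŷ = 15 + 5·5 = 40; r = 38.9 − 40 = -1.1
A=7: ŷ = 15 + 5·7 = 50; r = 50.4 − 50 = 0.4
A=9: ŷ = 15 + 5·9 = 60; r = 62.5 − 60 = 2.5
A=11: ŷ = 15 + 5·11 = 70; r = 68.2 − 70 = -1.8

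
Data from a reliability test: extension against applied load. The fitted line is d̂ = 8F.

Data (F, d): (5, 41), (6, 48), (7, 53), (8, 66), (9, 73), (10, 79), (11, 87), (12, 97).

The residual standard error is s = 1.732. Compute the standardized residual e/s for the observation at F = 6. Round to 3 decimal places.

d̂ = 8·6 = 48
e = 48 − 48 = 0
e/s = 0 / 1.732 = 0.000

0.000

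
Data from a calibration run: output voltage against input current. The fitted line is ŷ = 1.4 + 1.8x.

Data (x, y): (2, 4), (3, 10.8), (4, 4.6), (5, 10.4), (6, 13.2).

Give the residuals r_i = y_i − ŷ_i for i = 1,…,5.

x=2: ŷ = 1.4 + 1.8·2 = 5; r = 4 − 5 = -1
x=3: ŷ = 1.4 + 1.8·3 = 6.8; r = 10.8 − 6.8 = 4
x=4: ŷ = 1.4 + 1.8·4 = 8.6; r = 4.6 − 8.6 = -4
x=5: ŷ = 1.4 + 1.8·5 = 10.4; r = 10.4 − 10.4 = 0
x=6: ŷ = 1.4 + 1.8·6 = 12.2; r = 13.2 − 12.2 = 1

-1, 4, -4, 0, 1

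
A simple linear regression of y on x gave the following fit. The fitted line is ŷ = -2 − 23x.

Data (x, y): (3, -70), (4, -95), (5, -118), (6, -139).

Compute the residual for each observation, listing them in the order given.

1, -1, -1, 1

x=3: ŷ = -2 − 23·3 = -71; r = -70 − (-71) = 1
x=4: ŷ = -2 − 23·4 = -94; r = -95 − (-94) = -1
x=5: ŷ = -2 − 23·5 = -117; r = -118 − (-117) = -1
x=6: ŷ = -2 − 23·6 = -140; r = -139 − (-140) = 1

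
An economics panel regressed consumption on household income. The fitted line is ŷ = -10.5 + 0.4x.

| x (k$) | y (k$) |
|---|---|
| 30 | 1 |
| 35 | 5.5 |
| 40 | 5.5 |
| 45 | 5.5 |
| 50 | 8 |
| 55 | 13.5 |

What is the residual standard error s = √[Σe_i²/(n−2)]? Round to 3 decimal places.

x=30: ŷ = -10.5 + 0.4·30 = 1.5; e = 1 − 1.5 = -0.5
x=35: ŷ = -10.5 + 0.4·35 = 3.5; e = 5.5 − 3.5 = 2
x=40: ŷ = -10.5 + 0.4·40 = 5.5; e = 5.5 − 5.5 = 0
x=45: ŷ = -10.5 + 0.4·45 = 7.5; e = 5.5 − 7.5 = -2
x=50: ŷ = -10.5 + 0.4·50 = 9.5; e = 8 − 9.5 = -1.5
x=55: ŷ = -10.5 + 0.4·55 = 11.5; e = 13.5 − 11.5 = 2
SSE = 0.25 + 4 + 0 + 4 + 2.25 + 4 = 14.5
s = √(14.5/4) = √3.625 ≈ 1.904

s = 1.904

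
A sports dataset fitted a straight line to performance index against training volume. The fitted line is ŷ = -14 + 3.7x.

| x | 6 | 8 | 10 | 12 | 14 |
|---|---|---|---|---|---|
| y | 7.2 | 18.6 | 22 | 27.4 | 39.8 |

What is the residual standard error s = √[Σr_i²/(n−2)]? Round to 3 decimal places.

x=6: ŷ = -14 + 3.7·6 = 8.2; r = 7.2 − 8.2 = -1
x=8: ŷ = -14 + 3.7·8 = 15.6; r = 18.6 − 15.6 = 3
x=10: ŷ = -14 + 3.7·10 = 23; r = 22 − 23 = -1
x=12: ŷ = -14 + 3.7·12 = 30.4; r = 27.4 − 30.4 = -3
x=14: ŷ = -14 + 3.7·14 = 37.8; r = 39.8 − 37.8 = 2
SSE = 1 + 9 + 1 + 9 + 4 = 24
s = √(24/3) = √8 ≈ 2.828

s = 2.828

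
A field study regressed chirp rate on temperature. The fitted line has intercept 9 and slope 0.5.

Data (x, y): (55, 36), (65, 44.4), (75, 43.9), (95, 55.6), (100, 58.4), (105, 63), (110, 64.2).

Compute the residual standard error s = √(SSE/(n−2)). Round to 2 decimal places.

s = 1.94

x=55: ŷ = 9 + 0.5·55 = 36.5; r = 36 − 36.5 = -0.5
x=65: ŷ = 9 + 0.5·65 = 41.5; r = 44.4 − 41.5 = 2.9
x=75: ŷ = 9 + 0.5·75 = 46.5; r = 43.9 − 46.5 = -2.6
x=95: ŷ = 9 + 0.5·95 = 56.5; r = 55.6 − 56.5 = -0.9
x=100: ŷ = 9 + 0.5·100 = 59; r = 58.4 − 59 = -0.6
x=105: ŷ = 9 + 0.5·105 = 61.5; r = 63 − 61.5 = 1.5
x=110: ŷ = 9 + 0.5·110 = 64; r = 64.2 − 64 = 0.2
SSE = 0.25 + 8.41 + 6.76 + 0.81 + 0.36 + 2.25 + 0.04 = 18.88
s = √(18.88/5) = √3.776 ≈ 1.94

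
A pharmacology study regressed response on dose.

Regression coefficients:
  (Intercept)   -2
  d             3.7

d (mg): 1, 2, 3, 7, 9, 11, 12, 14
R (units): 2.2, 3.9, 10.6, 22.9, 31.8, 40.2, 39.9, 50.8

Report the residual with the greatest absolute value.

e = -2.5

d=1: R̂ = -2 + 3.7·1 = 1.7; e = 2.2 − 1.7 = 0.5
d=2: R̂ = -2 + 3.7·2 = 5.4; e = 3.9 − 5.4 = -1.5
d=3: R̂ = -2 + 3.7·3 = 9.1; e = 10.6 − 9.1 = 1.5
d=7: R̂ = -2 + 3.7·7 = 23.9; e = 22.9 − 23.9 = -1
d=9: R̂ = -2 + 3.7·9 = 31.3; e = 31.8 − 31.3 = 0.5
d=11: R̂ = -2 + 3.7·11 = 38.7; e = 40.2 − 38.7 = 1.5
d=12: R̂ = -2 + 3.7·12 = 42.4; e = 39.9 − 42.4 = -2.5
d=14: R̂ = -2 + 3.7·14 = 49.8; e = 50.8 − 49.8 = 1
Largest |e| is 2.5 at d = 12, residual -2.5.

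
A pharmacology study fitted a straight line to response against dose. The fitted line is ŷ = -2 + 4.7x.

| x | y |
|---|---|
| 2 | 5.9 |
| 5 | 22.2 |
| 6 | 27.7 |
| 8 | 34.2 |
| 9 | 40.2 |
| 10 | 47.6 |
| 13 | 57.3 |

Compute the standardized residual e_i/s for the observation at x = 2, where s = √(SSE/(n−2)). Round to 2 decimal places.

x=2: ŷ = -2 + 4.7·2 = 7.4; e = 5.9 − 7.4 = -1.5
x=5: ŷ = -2 + 4.7·5 = 21.5; e = 22.2 − 21.5 = 0.7
x=6: ŷ = -2 + 4.7·6 = 26.2; e = 27.7 − 26.2 = 1.5
x=8: ŷ = -2 + 4.7·8 = 35.6; e = 34.2 − 35.6 = -1.4
x=9: ŷ = -2 + 4.7·9 = 40.3; e = 40.2 − 40.3 = -0.1
x=10: ŷ = -2 + 4.7·10 = 45; e = 47.6 − 45 = 2.6
x=13: ŷ = -2 + 4.7·13 = 59.1; e = 57.3 − 59.1 = -1.8
SSE = 2.25 + 0.49 + 2.25 + 1.96 + 0.01 + 6.76 + 3.24 = 16.96
s = √(16.96/5) = 1.84174
e/s = -1.5 / 1.84174 = -0.81

-0.81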